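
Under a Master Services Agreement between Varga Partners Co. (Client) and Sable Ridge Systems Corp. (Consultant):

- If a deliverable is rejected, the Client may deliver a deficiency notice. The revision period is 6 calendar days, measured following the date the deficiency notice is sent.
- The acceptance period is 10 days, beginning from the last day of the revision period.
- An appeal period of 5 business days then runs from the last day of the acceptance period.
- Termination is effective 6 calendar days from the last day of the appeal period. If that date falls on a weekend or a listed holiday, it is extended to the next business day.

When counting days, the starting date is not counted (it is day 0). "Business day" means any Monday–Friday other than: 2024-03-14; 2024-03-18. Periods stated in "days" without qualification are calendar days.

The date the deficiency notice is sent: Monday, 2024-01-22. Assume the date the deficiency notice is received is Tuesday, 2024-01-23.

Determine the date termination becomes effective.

2024-02-20

Adding 6 calendar days to 2024-01-22 gives 2024-01-28, which is the last day of the revision period.
Adding 10 calendar days to 2024-01-28 gives 2024-02-07, which is the last day of the acceptance period.
The last day of the appeal period: 5 business days after Wednesday, 2024-02-07, skipping weekends — Feb 8, Feb 9, Feb 12, Feb 13, Feb 14 — lands on Wednesday, 2024-02-14.
The date termination becomes effective: 6 calendar days after 2024-02-14 is 2024-02-20. 2024-02-20 is a Tuesday and is not a listed holiday, so no roll-forward applies.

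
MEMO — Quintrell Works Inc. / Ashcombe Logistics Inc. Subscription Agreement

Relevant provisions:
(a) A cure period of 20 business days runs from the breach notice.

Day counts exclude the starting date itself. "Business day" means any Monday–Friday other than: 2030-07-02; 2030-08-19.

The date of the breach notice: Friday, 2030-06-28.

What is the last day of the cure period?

2030-07-29

From Friday, 2030-06-28, 20 business days (Jul 1, Jul 3, Jul 4, Jul 5, …, Jul 25, Jul 26, Jul 29, skipping weekends and the listed holiday on Jul 2) brings us to Monday, 2030-07-29, which is the last day of the cure period.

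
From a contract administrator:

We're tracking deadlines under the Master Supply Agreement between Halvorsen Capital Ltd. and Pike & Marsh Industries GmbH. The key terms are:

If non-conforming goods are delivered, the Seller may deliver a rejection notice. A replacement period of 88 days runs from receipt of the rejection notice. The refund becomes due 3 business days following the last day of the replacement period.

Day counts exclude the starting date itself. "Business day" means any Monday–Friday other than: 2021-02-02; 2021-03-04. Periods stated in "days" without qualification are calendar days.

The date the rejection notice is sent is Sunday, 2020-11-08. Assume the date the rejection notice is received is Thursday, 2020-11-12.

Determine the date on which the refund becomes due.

The last day of the replacement period: 88 calendar days after 2020-11-12 is 2021-02-08.
The date on which the refund becomes due: counting 3 business days from Monday, 2021-02-08 (Feb 9, Feb 10, Feb 11, skipping weekends) reaches Thursday, 2021-02-11.

2021-02-11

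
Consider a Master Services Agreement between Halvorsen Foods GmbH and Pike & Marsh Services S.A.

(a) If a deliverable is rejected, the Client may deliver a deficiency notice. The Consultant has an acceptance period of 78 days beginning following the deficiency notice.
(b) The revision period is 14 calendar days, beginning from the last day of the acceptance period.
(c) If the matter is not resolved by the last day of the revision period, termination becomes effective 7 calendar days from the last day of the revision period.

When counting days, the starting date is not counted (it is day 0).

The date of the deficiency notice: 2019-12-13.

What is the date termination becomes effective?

The last day of the acceptance period: 2019-12-13 + 78 days = 2020-02-29.
The last day of the revision period: 14 calendar days after 2020-02-29 is 2020-03-14.
The date termination becomes effective: 2020-03-14 + 7 days = 2020-03-21.

2020-03-21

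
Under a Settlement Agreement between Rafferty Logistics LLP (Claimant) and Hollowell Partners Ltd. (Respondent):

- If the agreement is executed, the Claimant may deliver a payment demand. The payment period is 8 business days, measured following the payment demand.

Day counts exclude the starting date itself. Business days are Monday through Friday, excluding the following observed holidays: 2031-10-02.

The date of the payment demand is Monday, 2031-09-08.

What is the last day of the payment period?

2031-09-18

The last day of the payment period: counting 8 business days from Monday, 2031-09-08 (Sep 9, Sep 10, Sep 11, Sep 12, Sep 15, Sep 16, Sep 17, Sep 18, skipping weekends) reaches Thursday, 2031-09-18.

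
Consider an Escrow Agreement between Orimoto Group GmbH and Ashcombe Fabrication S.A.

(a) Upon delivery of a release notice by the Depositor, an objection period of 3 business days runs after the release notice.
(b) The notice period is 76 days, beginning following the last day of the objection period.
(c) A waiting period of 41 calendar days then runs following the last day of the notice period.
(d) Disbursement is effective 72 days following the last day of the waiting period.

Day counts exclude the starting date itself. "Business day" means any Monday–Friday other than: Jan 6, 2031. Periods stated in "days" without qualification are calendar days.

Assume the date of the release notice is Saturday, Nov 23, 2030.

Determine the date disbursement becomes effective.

Jun 4, 2031

The last day of the objection period: 3 business days after Saturday, Nov 23, 2030, skipping weekends — Nov 25, Nov 26, Nov 27 — lands on Wednesday, Nov 27, 2030.
Adding 76 calendar days to Nov 27, 2030 gives Feb 11, 2031, which is the last day of the notice period.
The last day of the waiting period: 41 calendar days after Feb 11, 2031 is Mar 24, 2031.
The date disbursement becomes effective: Mar 24, 2031 + 72 days = Jun 4, 2031.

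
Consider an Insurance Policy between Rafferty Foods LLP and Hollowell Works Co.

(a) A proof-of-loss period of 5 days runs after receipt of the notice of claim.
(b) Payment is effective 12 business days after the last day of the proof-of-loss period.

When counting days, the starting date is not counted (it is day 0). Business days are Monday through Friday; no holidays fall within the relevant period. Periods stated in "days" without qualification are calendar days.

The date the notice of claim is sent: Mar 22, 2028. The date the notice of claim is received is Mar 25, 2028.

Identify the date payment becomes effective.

Apr 17, 2028

Adding 5 calendar days to Mar 25, 2028 gives Mar 30, 2028, which is the last day of the proof-of-loss period.
The date payment becomes effective: counting 12 business days from Thursday, Mar 30, 2028 (Mar 31, Apr 3, Apr 4, Apr 5, …, Apr 13, Apr 14, Apr 17, skipping weekends) reaches Monday, Apr 17, 2028.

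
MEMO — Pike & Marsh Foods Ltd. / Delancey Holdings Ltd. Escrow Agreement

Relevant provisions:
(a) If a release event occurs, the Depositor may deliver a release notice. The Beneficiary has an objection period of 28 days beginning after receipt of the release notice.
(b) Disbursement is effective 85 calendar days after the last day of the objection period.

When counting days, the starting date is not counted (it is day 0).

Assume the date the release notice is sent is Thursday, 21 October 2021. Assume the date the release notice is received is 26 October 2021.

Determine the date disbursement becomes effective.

16 February 2022

Adding 28 calendar days to 26 October 2021 gives 23 November 2021, which is the last day of the objection period.
Adding 85 calendar days to 23 November 2021 gives 16 February 2022, which is the date disbursement becomes effective.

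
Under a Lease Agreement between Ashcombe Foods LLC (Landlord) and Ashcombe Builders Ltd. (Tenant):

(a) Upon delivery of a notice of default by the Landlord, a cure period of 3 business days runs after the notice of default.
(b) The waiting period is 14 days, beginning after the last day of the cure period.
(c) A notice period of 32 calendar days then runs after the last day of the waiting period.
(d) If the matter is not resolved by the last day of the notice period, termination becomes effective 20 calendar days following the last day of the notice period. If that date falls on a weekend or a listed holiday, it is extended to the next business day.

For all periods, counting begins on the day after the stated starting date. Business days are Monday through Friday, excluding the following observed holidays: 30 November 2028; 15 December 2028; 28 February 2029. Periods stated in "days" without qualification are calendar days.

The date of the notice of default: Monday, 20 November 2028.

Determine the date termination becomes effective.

29 January 2029

The last day of the cure period: counting 3 business days from Monday, 20 November 2028 (Nov 21, Nov 22, Nov 23, skipping weekends) reaches Thursday, 23 November 2028.
Adding 14 calendar days to 23 November 2028 gives 7 December 2028, which is the last day of the waiting period.
The last day of the notice period: 32 calendar days after 7 December 2028 is 8 January 2029.
Adding 20 calendar days to 8 January 2029 gives 28 January 2029, which is the date termination becomes effective. That falls on a Sunday, so it rolls to the next business day, Monday, 29 January 2029.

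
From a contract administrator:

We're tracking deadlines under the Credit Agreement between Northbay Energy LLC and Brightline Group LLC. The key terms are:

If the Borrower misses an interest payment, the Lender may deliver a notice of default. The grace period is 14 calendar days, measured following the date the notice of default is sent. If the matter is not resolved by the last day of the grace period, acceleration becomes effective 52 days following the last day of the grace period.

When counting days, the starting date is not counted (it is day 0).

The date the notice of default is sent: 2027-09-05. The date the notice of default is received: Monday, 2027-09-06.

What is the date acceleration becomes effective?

2027-11-10

The last day of the grace period: 14 calendar days after 2027-09-05 is 2027-09-19.
The date acceleration becomes effective: 2027-09-19 + 52 days = 2027-11-10.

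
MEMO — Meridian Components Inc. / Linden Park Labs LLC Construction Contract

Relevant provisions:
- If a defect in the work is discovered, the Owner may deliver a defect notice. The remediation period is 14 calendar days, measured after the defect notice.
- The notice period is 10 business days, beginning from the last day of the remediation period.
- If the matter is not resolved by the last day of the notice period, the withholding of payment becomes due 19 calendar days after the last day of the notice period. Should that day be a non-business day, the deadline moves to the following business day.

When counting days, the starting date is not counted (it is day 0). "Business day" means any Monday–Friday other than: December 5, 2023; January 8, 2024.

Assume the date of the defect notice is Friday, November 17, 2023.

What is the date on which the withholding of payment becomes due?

Adding 14 calendar days to November 17, 2023 gives December 1, 2023, which is the last day of the remediation period.
The last day of the notice period: 10 business days after Friday, December 1, 2023, skipping weekends and the listed holiday on Dec 5 — Dec 4, Dec 6, Dec 7, Dec 8, Dec 11, Dec 12, Dec 13, Dec 14, Dec 15, Dec 18 — lands on Monday, December 18, 2023.
The date on which the withholding of payment becomes due: December 18, 2023 + 19 days = January 6, 2024. That falls on a Saturday, so it rolls to the next business day, Tuesday, January 9, 2024.

January 9, 2024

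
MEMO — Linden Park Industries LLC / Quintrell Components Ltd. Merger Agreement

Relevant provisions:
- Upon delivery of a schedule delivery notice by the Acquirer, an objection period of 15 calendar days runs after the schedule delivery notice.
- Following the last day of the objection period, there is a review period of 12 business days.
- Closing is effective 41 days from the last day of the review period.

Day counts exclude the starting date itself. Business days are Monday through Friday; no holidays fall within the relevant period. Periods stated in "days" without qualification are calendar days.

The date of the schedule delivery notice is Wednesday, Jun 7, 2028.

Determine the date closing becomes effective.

The last day of the objection period: 15 calendar days after Jun 7, 2028 is Jun 22, 2028.
The last day of the review period: counting 12 business days from Thursday, Jun 22, 2028 (Jun 23, Jun 26, Jun 27, Jun 28, …, Jul 6, Jul 7, Jul 10, skipping weekends) reaches Monday, Jul 10, 2028.
The date closing becomes effective: 41 calendar days after Jul 10, 2028 is Aug 20, 2028.

Aug 20, 2028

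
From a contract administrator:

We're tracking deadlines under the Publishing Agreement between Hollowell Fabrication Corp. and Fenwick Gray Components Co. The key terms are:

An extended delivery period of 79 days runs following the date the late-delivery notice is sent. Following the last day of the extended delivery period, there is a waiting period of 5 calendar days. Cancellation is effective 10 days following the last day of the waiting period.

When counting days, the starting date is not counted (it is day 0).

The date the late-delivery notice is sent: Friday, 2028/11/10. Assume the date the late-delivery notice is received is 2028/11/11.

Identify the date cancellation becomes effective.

2029/02/12

Adding 79 calendar days to 2028/11/10 gives 2029/01/28, which is the last day of the extended delivery period.
The last day of the waiting period: 2029/01/28 + 5 days = 2029/02/02.
The date cancellation becomes effective: 2029/02/02 + 10 days = 2029/02/12.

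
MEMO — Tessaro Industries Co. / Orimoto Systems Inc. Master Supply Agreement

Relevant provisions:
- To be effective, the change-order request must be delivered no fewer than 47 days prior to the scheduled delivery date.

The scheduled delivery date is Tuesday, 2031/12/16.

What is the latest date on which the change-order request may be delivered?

2031/10/30

Counting back 47 calendar days from 2031/12/16 gives 2031/10/30.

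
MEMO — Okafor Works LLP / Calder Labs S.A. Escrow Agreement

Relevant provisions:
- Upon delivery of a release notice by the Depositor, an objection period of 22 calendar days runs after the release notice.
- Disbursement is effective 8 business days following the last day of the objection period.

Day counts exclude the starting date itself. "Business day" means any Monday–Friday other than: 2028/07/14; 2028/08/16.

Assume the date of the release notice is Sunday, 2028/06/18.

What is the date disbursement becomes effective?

The last day of the objection period: 22 calendar days after 2028/06/18 is 2028/07/10.
The date disbursement becomes effective: counting 8 business days from Monday, 2028/07/10 (Jul 11, Jul 12, Jul 13, Jul 17, Jul 18, Jul 19, Jul 20, Jul 21, skipping weekends and the listed holiday on Jul 14) reaches Friday, 2028/07/21.

2028/07/21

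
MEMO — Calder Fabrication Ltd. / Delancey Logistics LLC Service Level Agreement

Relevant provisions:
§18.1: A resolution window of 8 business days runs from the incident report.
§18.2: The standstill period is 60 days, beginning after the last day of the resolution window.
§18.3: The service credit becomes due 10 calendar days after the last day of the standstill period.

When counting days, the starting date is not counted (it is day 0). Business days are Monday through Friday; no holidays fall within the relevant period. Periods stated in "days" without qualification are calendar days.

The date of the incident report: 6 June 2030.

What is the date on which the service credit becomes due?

The last day of the resolution window: 8 business days after Thursday, 6 June 2030, skipping weekends — Jun 7, Jun 10, Jun 11, Jun 12, Jun 13, Jun 14, Jun 17, Jun 18 — lands on Tuesday, 18 June 2030.
Adding 60 calendar days to 18 June 2030 gives 17 August 2030, which is the last day of the standstill period.
Adding 10 calendar days to 17 August 2030 gives 27 August 2030, which is the date on which the service credit becomes due.

27 August 2030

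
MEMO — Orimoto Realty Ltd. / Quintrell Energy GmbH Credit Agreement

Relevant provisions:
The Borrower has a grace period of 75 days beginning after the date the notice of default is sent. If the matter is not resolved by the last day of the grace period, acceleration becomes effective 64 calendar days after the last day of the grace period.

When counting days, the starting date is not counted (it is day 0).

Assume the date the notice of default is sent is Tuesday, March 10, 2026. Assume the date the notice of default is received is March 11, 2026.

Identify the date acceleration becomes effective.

July 27, 2026

Adding 75 calendar days to March 10, 2026 gives May 24, 2026, which is the last day of the grace period.
The date acceleration becomes effective: 64 calendar days after May 24, 2026 is July 27, 2026.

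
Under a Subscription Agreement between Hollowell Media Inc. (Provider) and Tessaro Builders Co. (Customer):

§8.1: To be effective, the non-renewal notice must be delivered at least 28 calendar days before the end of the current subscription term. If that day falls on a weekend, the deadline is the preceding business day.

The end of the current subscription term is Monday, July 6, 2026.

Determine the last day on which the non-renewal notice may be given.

June 8, 2026

July 6, 2026 minus 28 days is June 8, 2026. That is a Monday, so no adjustment is needed.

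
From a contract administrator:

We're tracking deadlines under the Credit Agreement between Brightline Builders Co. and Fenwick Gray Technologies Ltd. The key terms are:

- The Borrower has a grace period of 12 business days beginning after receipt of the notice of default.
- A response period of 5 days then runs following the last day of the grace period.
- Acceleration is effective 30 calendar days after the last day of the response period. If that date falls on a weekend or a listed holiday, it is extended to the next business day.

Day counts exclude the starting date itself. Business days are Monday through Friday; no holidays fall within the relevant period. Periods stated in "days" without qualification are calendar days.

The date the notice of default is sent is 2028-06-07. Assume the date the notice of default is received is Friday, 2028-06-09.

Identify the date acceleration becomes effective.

2028-08-01

The last day of the grace period: counting 12 business days from Friday, 2028-06-09 (Jun 12, Jun 13, Jun 14, Jun 15, …, Jun 23, Jun 26, Jun 27, skipping weekends) reaches Tuesday, 2028-06-27.
The last day of the response period: 5 calendar days after 2028-06-27 is 2028-07-02.
The date acceleration becomes effective: 2028-07-02 + 30 days = 2028-08-01. 2028-08-01 is a Tuesday, so no roll-forward applies.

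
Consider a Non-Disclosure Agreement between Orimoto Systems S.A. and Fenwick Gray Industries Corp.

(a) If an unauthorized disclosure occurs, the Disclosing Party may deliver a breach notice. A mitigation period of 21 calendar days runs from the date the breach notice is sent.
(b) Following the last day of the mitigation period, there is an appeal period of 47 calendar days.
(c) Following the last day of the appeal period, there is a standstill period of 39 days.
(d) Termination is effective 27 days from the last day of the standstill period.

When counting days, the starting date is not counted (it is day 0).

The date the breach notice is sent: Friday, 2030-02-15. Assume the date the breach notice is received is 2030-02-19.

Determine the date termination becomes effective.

2030-06-29

The last day of the mitigation period: 21 calendar days after 2030-02-15 is 2030-03-08.
The last day of the appeal period: 47 calendar days after 2030-03-08 is 2030-04-24.
The last day of the standstill period: 39 calendar days after 2030-04-24 is 2030-06-02.
The date termination becomes effective: 27 calendar days after 2030-06-02 is 2030-06-29.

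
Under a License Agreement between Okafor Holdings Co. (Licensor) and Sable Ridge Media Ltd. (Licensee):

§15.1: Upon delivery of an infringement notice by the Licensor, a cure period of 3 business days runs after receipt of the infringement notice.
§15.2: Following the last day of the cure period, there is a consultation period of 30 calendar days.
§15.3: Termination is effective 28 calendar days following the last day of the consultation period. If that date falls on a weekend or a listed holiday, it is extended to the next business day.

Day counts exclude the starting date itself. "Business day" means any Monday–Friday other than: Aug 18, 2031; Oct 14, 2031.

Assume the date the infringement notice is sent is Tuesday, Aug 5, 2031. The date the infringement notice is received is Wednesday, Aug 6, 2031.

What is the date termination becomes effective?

From Wednesday, Aug 6, 2031, 3 business days (Aug 7, Aug 8, Aug 11, skipping weekends) brings us to Monday, Aug 11, 2031, which is the last day of the cure period.
The last day of the consultation period: 30 calendar days after Aug 11, 2031 is Sep 10, 2031.
The date termination becomes effective: Sep 10, 2031 + 28 days = Oct 8, 2031. Oct 8, 2031 is a Wednesday and is not a listed holiday, so no roll-forward applies.

Oct 8, 2031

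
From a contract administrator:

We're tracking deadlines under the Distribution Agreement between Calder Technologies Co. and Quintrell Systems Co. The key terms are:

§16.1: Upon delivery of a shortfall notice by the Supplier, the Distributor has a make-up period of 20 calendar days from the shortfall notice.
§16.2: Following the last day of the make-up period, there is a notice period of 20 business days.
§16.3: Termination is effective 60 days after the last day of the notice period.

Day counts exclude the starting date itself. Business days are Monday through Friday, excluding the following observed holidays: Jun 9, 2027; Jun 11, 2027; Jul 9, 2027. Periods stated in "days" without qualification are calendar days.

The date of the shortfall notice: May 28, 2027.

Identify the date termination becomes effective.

Sep 14, 2027

The last day of the make-up period: 20 calendar days after May 28, 2027 is Jun 17, 2027.
From Thursday, Jun 17, 2027, 20 business days (Jun 18, Jun 21, Jun 22, Jun 23, …, Jul 14, Jul 15, Jul 16, skipping weekends and the listed holiday on Jul 9) brings us to Friday, Jul 16, 2027, which is the last day of the notice period.
Adding 60 calendar days to Jul 16, 2027 gives Sep 14, 2027, which is the date termination becomes effective.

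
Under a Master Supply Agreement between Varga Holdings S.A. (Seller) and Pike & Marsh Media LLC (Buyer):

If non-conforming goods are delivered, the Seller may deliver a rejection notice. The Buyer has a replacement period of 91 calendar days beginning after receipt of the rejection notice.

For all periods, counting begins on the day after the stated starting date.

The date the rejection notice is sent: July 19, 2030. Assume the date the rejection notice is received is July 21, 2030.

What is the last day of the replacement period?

October 20, 2030

The last day of the replacement period: July 21, 2030 + 91 days = October 20, 2030.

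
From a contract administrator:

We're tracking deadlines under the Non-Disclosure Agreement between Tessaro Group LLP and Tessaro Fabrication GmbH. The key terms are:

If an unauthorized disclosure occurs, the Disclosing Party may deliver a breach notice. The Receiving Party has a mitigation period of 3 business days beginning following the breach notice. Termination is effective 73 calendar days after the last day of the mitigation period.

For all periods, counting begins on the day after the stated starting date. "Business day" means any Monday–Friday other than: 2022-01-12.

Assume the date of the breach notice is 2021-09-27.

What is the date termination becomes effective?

The last day of the mitigation period: 3 business days after Monday, 2021-09-27, skipping weekends — Sep 28, Sep 29, Sep 30 — lands on Thursday, 2021-09-30.
The date termination becomes effective: 73 calendar days after 2021-09-30 is 2021-12-12.

2021-12-12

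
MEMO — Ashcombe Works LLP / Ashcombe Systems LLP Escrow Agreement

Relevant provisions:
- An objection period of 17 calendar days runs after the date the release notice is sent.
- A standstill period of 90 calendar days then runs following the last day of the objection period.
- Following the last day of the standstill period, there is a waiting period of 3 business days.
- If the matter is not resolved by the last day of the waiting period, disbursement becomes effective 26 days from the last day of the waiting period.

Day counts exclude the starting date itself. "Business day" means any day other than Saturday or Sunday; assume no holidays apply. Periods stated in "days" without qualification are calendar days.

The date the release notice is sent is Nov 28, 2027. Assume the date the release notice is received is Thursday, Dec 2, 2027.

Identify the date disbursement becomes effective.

Apr 12, 2028

The last day of the objection period: 17 calendar days after Nov 28, 2027 is Dec 15, 2027.
The last day of the standstill period: Dec 15, 2027 + 90 days = Mar 14, 2028.
From Tuesday, Mar 14, 2028, 3 business days (Mar 15, Mar 16, Mar 17, skipping weekends) brings us to Friday, Mar 17, 2028, which is the last day of the waiting period.
The date disbursement becomes effective: Mar 17, 2028 + 26 days = Apr 12, 2028.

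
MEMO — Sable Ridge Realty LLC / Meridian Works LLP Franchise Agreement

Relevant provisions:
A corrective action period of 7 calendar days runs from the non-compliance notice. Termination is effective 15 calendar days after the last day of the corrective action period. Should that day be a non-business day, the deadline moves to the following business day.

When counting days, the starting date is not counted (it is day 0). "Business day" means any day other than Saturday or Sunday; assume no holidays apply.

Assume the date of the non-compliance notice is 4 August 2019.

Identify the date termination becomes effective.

Adding 7 calendar days to 4 August 2019 gives 11 August 2019, which is the last day of the corrective action period.
The date termination becomes effective: 15 calendar days after 11 August 2019 is 26 August 2019. 26 August 2019 is a Monday, so no roll-forward applies.

26 August 2019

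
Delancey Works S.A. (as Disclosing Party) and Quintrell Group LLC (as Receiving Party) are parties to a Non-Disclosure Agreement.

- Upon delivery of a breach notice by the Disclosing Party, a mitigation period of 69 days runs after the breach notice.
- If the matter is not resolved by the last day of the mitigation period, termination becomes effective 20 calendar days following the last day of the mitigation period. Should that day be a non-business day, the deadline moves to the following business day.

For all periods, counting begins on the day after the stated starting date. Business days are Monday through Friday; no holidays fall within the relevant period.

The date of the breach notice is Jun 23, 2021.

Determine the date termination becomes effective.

Sep 20, 2021

The last day of the mitigation period: Jun 23, 2021 + 69 days = Aug 31, 2021.
The date termination becomes effective: Aug 31, 2021 + 20 days = Sep 20, 2021. Sep 20, 2021 is a Monday, so no roll-forward applies.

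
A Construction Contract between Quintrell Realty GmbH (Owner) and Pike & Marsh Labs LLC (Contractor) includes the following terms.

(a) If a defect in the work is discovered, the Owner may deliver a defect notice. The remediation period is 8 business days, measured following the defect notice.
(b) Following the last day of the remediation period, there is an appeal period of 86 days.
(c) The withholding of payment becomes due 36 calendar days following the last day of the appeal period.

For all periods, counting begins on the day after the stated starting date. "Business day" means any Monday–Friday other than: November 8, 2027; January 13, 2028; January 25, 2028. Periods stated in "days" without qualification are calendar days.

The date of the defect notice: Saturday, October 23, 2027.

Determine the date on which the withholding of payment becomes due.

The last day of the remediation period: 8 business days after Saturday, October 23, 2027, skipping weekends — Oct 25, Oct 26, Oct 27, Oct 28, Oct 29, Nov 1, Nov 2, Nov 3 — lands on Wednesday, November 3, 2027.
The last day of the appeal period: November 3, 2027 + 86 days = January 28, 2028.
Adding 36 calendar days to January 28, 2028 gives March 4, 2028, which is the date on which the withholding of payment becomes due.

March 4, 2028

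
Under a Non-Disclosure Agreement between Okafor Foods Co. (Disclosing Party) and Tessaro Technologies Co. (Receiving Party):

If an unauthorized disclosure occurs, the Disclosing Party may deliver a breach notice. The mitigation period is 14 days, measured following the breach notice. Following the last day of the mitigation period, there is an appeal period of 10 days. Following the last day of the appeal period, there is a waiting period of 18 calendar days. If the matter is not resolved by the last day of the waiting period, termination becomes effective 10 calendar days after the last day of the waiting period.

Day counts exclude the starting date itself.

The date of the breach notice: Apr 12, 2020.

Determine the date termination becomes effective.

Adding 14 calendar days to Apr 12, 2020 gives Apr 26, 2020, which is the last day of the mitigation period.
The last day of the appeal period: 10 calendar days after Apr 26, 2020 is May 6, 2020.
The last day of the waiting period: May 6, 2020 + 18 days = May 24, 2020.
The date termination becomes effective: 10 calendar days after May 24, 2020 is Jun 3, 2020.

Jun 3, 2020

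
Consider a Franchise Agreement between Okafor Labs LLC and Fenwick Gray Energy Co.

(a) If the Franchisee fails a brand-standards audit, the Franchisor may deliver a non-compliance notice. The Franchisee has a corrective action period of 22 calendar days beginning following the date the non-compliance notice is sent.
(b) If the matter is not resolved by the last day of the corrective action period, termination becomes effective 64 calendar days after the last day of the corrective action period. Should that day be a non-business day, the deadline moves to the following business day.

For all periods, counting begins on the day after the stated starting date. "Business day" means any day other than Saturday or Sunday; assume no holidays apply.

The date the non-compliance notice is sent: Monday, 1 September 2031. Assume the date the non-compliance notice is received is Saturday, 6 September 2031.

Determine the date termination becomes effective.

26 November 2031

Adding 22 calendar days to 1 September 2031 gives 23 September 2031, which is the last day of the corrective action period.
The date termination becomes effective: 23 September 2031 + 64 days = 26 November 2031. 26 November 2031 is a Wednesday, so no roll-forward applies.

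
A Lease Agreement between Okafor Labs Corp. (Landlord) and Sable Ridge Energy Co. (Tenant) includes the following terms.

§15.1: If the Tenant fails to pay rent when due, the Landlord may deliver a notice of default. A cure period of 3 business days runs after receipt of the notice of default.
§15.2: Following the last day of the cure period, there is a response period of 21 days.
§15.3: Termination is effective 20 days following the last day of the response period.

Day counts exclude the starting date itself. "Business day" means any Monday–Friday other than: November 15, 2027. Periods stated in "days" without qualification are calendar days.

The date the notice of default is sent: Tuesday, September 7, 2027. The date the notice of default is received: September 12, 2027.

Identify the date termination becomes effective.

The last day of the cure period: 3 business days after Sunday, September 12, 2027, skipping weekends — Sep 13, Sep 14, Sep 15 — lands on Wednesday, September 15, 2027.
The last day of the response period: September 15, 2027 + 21 days = October 6, 2027.
Adding 20 calendar days to October 6, 2027 gives October 26, 2027, which is the date termination becomes effective.

October 26, 2027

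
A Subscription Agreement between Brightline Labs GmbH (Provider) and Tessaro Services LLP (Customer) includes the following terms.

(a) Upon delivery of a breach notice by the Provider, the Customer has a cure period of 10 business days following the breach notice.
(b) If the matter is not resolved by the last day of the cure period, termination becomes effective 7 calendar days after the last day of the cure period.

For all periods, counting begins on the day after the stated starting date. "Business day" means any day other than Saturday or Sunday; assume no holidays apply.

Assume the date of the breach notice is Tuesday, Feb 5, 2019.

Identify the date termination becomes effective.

Feb 26, 2019

From Tuesday, Feb 5, 2019, 10 business days (Feb 6, Feb 7, Feb 8, Feb 11, Feb 12, Feb 13, Feb 14, Feb 15, Feb 18, Feb 19, skipping weekends) brings us to Tuesday, Feb 19, 2019, which is the last day of the cure period.
The date termination becomes effective: Feb 19, 2019 + 7 days = Feb 26, 2019.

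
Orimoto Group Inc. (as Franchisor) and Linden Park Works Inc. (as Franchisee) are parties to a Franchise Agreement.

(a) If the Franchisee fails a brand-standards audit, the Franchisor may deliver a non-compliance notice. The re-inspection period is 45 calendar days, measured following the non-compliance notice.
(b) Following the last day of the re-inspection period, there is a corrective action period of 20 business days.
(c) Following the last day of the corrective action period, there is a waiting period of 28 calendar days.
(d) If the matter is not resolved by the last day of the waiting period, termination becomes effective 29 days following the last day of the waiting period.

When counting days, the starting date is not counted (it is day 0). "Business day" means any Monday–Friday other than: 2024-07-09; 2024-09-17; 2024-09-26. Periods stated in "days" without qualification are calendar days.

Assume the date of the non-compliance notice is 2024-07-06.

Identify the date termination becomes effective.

2024-11-14

Adding 45 calendar days to 2024-07-06 gives 2024-08-20, which is the last day of the re-inspection period.
From Tuesday, 2024-08-20, 20 business days (Aug 21, Aug 22, Aug 23, Aug 26, …, Sep 13, Sep 16, Sep 18, skipping weekends and the listed holiday on Sep 17) brings us to Wednesday, 2024-09-18, which is the last day of the corrective action period.
The last day of the waiting period: 28 calendar days after 2024-09-18 is 2024-10-16.
The date termination becomes effective: 29 calendar days after 2024-10-16 is 2024-11-14.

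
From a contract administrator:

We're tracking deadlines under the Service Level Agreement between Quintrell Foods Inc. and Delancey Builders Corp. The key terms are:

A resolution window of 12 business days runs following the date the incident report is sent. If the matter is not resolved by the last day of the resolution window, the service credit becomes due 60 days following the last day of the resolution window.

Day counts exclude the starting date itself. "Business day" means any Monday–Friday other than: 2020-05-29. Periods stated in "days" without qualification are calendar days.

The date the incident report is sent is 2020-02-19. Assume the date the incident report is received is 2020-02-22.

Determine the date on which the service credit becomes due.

The last day of the resolution window: counting 12 business days from Wednesday, 2020-02-19 (Feb 20, Feb 21, Feb 24, Feb 25, …, Mar 4, Mar 5, Mar 6, skipping weekends) reaches Friday, 2020-03-06.
Adding 60 calendar days to 2020-03-06 gives 2020-05-05, which is the date on which the service credit becomes due.

2020-05-05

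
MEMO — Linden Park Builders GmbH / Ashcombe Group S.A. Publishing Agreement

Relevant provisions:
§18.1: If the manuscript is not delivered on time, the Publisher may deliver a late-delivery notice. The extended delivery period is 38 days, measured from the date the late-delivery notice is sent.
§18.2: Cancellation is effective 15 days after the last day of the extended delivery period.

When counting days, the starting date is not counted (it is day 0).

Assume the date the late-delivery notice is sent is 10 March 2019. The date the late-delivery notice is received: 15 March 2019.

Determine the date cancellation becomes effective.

2 May 2019

The last day of the extended delivery period: 38 calendar days after 10 March 2019 is 17 April 2019.
The date cancellation becomes effective: 17 April 2019 + 15 days = 2 May 2019.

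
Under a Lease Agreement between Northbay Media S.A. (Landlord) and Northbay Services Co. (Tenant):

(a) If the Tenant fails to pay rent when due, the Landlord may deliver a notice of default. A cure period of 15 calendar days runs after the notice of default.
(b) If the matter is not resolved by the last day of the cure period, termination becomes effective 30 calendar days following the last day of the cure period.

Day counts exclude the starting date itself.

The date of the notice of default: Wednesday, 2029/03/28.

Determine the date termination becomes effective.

2029/05/12

Adding 15 calendar days to 2029/03/28 gives 2029/04/12, which is the last day of the cure period.
The date termination becomes effective: 30 calendar days after 2029/04/12 is 2029/05/12.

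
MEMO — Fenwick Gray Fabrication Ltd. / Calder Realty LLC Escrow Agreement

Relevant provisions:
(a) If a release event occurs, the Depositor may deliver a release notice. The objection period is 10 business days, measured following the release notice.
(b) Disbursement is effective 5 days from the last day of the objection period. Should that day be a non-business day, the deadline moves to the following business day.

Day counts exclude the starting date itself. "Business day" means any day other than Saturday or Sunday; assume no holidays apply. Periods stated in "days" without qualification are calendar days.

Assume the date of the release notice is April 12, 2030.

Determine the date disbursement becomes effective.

The last day of the objection period: counting 10 business days from Friday, April 12, 2030 (Apr 15, Apr 16, Apr 17, Apr 18, Apr 19, Apr 22, Apr 23, Apr 24, Apr 25, Apr 26, skipping weekends) reaches Friday, April 26, 2030.
Adding 5 calendar days to April 26, 2030 gives May 1, 2030, which is the date disbursement becomes effective. May 1, 2030 is a Wednesday, so no roll-forward applies.

May 1, 2030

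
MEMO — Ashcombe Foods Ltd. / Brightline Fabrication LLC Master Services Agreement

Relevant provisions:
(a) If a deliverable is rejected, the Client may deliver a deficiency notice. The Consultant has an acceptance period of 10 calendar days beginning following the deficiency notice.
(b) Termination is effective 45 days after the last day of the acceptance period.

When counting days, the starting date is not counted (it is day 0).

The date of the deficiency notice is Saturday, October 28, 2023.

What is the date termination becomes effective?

The last day of the acceptance period: October 28, 2023 + 10 days = November 7, 2023.
Adding 45 calendar days to November 7, 2023 gives December 22, 2023, which is the date termination becomes effective.

December 22, 2023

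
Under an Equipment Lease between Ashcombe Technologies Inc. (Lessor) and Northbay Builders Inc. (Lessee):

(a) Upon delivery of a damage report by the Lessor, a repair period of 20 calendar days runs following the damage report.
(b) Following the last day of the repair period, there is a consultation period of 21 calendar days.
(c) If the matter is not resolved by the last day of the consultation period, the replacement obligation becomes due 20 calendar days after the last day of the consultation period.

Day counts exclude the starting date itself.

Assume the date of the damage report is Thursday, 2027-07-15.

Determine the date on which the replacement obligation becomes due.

2027-09-14

The last day of the repair period: 20 calendar days after 2027-07-15 is 2027-08-04.
Adding 21 calendar days to 2027-08-04 gives 2027-08-25, which is the last day of the consultation period.
Adding 20 calendar days to 2027-08-25 gives 2027-09-14, which is the date on which the replacement obligation becomes due.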